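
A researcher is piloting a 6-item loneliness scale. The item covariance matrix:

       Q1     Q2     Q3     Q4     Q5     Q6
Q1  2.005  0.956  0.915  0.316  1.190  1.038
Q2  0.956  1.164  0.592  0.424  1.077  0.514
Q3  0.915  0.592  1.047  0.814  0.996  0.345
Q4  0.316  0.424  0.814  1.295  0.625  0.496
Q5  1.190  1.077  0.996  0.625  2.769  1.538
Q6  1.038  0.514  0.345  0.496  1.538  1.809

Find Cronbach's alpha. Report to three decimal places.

α = 0.841

Σσ²ᵢ = 2.005 + 1.164 + 1.047 + 1.295 + 2.769 + 1.809 = 10.089
Sum of off-diagonal covariances = 11.836
total variance = 10.089 + 2 × 11.836 = 33.761
α = (k/(k−1))·(1 − Σσ²ᵢ/total variance) = (6/5)·(1 − 10.089/33.761) = 0.841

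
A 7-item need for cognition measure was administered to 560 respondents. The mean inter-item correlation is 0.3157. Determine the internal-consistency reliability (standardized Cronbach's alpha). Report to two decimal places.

Standardized α = k·r̄ / (1 + (k−1)·r̄) = 7 × 0.3157 / (1 + 6 × 0.3157)
  = 2.2099 / 2.8942 = 0.76

α = 0.76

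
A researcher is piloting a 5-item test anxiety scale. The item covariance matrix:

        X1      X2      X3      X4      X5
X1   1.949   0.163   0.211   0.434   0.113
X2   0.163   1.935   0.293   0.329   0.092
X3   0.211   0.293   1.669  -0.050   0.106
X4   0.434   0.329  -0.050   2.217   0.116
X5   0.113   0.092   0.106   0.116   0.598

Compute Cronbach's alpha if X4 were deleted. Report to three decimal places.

Remaining items: X1, X2, X3, X5 (k = 4).
ΣVar(i) = 1.949 + 1.935 + 1.669 + 0.598 = 6.151
σ²_total = 6.151 + 2 × 0.978 = 8.107
α (item deleted) = (4/3)·(1 − 6.151/8.107) = 0.322

Cronbach's alpha = 0.322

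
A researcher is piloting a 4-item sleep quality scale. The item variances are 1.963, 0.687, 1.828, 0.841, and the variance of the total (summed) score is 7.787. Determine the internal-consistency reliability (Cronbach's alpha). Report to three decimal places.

Σσᵢ² = 1.963 + 0.687 + 1.828 + 0.841 = 5.319
α = (k/(k−1))·(1 − Σσᵢ²/total variance) = (4/3)·(1 − 5.319/7.787) = 0.423

α = 0.423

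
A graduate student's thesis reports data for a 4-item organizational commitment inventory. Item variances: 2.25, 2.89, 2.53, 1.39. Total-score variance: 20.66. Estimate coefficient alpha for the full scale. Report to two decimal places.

α = 0.75

ΣVar(i) = 2.25 + 2.89 + 2.53 + 1.39 = 9.06
α = (k/(k−1))·(1 − ΣVar(i)/Var(T)) = (4/3)·(1 − 9.06/20.66) = 0.75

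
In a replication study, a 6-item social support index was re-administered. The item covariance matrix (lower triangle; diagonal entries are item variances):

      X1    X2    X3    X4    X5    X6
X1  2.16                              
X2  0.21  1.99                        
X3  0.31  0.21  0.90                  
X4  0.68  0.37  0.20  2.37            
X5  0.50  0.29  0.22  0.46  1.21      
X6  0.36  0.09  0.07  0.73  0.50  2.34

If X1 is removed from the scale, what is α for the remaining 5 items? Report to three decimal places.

Remaining items: X2, X3, X4, X5, X6 (k = 5).
Σσᵢ² = 1.99 + 0.90 + 2.37 + 1.21 + 2.34 = 8.81
total variance = 8.81 + 2 × 3.14 = 15.09
α (item deleted) = (5/4)·(1 − 8.81/15.09) = 0.520

α = 0.520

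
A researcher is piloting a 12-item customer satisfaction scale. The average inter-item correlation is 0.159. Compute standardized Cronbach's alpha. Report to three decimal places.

Standardized α = k·r̄ / (1 + (k−1)·r̄) = 12 × 0.159 / (1 + 11 × 0.159)
  = 1.9080 / 2.7490 = 0.694

standardized Cronbach's alpha = 0.694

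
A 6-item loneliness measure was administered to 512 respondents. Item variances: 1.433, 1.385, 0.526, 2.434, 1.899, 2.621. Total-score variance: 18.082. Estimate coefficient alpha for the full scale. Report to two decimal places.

coefficient alpha = 0.52

sum of item variances = 1.433 + 1.385 + 0.526 + 2.434 + 1.899 + 2.621 = 10.298
α = (k/(k−1))·(1 − sum of item variances/σ²_T) = (6/5)·(1 − 10.298/18.082) = 0.52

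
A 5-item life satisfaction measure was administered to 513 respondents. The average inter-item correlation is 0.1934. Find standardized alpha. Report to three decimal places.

Standardized α = k·r̄ / (1 + (k−1)·r̄) = 5 × 0.1934 / (1 + 4 × 0.1934)
  = 0.9670 / 1.7736 = 0.545

standardized alpha = 0.545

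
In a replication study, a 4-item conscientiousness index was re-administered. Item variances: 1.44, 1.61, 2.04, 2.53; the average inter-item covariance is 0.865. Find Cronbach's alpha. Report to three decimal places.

Cronbach's alpha = 0.769

Σσᵢ² = 1.44 + 1.61 + 2.04 + 2.53 = 7.62
Sum of the 6 distinct covariances = 6 × 0.865 = 5.190
σ²_total = Σσᵢ² + 2·Σcov = 7.62 + 2 × 5.190 = 18.000
α = (4/3)·(1 − 7.62/18.000) = 0.769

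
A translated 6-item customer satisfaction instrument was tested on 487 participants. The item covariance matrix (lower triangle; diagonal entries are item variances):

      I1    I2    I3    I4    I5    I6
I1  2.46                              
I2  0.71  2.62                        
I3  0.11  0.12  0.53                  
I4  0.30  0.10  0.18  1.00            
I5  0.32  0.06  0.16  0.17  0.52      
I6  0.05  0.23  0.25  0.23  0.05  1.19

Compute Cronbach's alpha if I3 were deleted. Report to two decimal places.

α = 0.45

Remaining items: I1, I2, I4, I5, I6 (k = 5).
ΣVar(i) = 2.46 + 2.62 + 1.00 + 0.52 + 1.19 = 7.79
σ²_total = 7.79 + 2 × 2.22 = 12.23
α (item deleted) = (5/4)·(1 − 7.79/12.23) = 0.45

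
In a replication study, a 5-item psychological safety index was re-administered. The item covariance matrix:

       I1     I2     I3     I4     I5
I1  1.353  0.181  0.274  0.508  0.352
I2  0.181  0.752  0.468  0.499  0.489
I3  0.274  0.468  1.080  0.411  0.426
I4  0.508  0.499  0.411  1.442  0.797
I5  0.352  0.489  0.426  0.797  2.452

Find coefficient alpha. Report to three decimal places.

ΣVar(i) = 1.353 + 0.752 + 1.080 + 1.442 + 2.452 = 7.079
Sum of the distinct covariances = 4.405
total variance = 7.079 + 2 × 4.405 = 15.889
α = (k/(k−1))·(1 − ΣVar(i)/total variance) = (5/4)·(1 − 7.079/15.889) = 0.693

coefficient alpha = 0.693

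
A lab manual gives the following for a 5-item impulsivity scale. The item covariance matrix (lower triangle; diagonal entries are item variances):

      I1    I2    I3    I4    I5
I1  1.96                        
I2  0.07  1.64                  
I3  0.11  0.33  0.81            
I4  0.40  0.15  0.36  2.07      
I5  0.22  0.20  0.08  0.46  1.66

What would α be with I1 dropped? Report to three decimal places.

α = 0.451

Remaining items: I2, I3, I4, I5 (k = 4).
sum of item variances = 1.64 + 0.81 + 2.07 + 1.66 = 6.18
total variance = 6.18 + 2 × 1.58 = 9.34
α (item deleted) = (4/3)·(1 − 6.18/9.34) = 0.451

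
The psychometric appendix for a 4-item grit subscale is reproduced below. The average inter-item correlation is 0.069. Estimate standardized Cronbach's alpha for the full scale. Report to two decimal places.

Standardized α = k·r̄ / (1 + (k−1)·r̄) = 4 × 0.069 / (1 + 3 × 0.069)
  = 0.2760 / 1.2070 = 0.23

standardized Cronbach's alpha = 0.23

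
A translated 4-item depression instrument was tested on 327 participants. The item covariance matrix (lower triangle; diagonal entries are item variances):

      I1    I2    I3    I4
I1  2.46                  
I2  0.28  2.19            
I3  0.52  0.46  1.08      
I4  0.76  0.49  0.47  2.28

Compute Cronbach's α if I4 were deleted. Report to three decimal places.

Remaining items: I1, I2, I3 (k = 3).
sum of item variances = 2.46 + 2.19 + 1.08 = 5.73
total variance = 5.73 + 2 × 1.26 = 8.25
α (item deleted) = (3/2)·(1 − 5.73/8.25) = 0.458

Cronbach's α = 0.458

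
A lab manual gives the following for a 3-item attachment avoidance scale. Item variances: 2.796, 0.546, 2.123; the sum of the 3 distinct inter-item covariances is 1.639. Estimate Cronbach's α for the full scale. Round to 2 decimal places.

Σσᵢ² = 2.796 + 0.546 + 2.123 = 5.465
Sum of distinct covariances = 1.639
Var(T) = Σσᵢ² + 2·Σcov = 5.465 + 2 × 1.639 = 8.743
α = (3/2)·(1 − 5.465/8.743) = 0.56

α = 0.56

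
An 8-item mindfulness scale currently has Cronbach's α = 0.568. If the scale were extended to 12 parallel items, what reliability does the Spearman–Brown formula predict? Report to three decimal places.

Length factor m = 12/8 = 1.5000
α' = m·α / (1 + (m−1)·α)
   = 12/8 × 0.568 / (1 + (12/8 − 1) × 0.568)
   = 0.8520 / 1.2840 = 0.664

predicted reliability = 0.664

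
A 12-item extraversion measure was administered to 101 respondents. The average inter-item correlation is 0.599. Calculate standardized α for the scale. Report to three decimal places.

Standardized α = k·r̄ / (1 + (k−1)·r̄) = 12 × 0.599 / (1 + 11 × 0.599)
  = 7.1880 / 7.5890 = 0.947

standardized α = 0.947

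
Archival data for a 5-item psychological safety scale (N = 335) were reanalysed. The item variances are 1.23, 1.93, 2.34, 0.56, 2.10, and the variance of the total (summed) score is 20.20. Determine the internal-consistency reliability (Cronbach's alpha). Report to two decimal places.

Σσᵢ² = 1.23 + 1.93 + 2.34 + 0.56 + 2.10 = 8.16
α = (k/(k−1))·(1 − Σσᵢ²/σ²_T) = (5/4)·(1 − 8.16/20.20) = 0.75

Cronbach's alpha = 0.75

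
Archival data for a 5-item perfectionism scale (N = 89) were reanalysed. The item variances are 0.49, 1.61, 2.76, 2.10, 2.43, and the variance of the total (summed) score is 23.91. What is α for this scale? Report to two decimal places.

sum of item variances = 0.49 + 1.61 + 2.76 + 2.10 + 2.43 = 9.39
α = (k/(k−1))·(1 − sum of item variances/σ²_T) = (5/4)·(1 − 9.39/23.91) = 0.76

α = 0.76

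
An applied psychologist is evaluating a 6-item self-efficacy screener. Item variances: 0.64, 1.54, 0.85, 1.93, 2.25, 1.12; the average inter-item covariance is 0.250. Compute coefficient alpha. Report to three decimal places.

Σσᵢ² = 0.64 + 1.54 + 0.85 + 1.93 + 2.25 + 1.12 = 8.33
Sum of the 15 distinct covariances = 15 × 0.250 = 3.750
Var(T) = Σσᵢ² + 2·Σcov = 8.33 + 2 × 3.750 = 15.830
α = (6/5)·(1 − 8.33/15.830) = 0.569

α = 0.569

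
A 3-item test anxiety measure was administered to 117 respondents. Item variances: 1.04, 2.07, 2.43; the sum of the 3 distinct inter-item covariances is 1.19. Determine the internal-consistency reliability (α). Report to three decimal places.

Σσ²ᵢ = 1.04 + 2.07 + 2.43 = 5.54
Sum of distinct covariances = 1.19
Var(T) = Σσ²ᵢ + 2·Σcov = 5.54 + 2 × 1.19 = 7.92
α = (3/2)·(1 − 5.54/7.92) = 0.451

α = 0.451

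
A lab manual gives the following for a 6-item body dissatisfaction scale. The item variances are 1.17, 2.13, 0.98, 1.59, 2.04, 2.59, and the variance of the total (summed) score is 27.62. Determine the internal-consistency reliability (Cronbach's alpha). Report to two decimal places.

Σσ²ᵢ = 1.17 + 2.13 + 0.98 + 1.59 + 2.04 + 2.59 = 10.50
α = (k/(k−1))·(1 − Σσ²ᵢ/Var(T)) = (6/5)·(1 − 10.50/27.62) = 0.74

α = 0.74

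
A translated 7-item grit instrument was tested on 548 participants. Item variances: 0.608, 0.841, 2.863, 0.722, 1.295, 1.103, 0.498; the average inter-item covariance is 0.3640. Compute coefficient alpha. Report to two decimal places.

α = 0.77

Σσ²ᵢ = 0.608 + 0.841 + 2.863 + 0.722 + 1.295 + 1.103 + 0.498 = 7.930
Sum of the 21 distinct covariances = 21 × 0.3640 = 7.6440
σ²_total = Σσ²ᵢ + 2·Σcov = 7.930 + 2 × 7.6440 = 23.2180
α = (7/6)·(1 − 7.930/23.2180) = 0.77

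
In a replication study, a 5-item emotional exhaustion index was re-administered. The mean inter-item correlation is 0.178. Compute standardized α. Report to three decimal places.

α = 0.520

Standardized α = k·r̄ / (1 + (k−1)·r̄) = 5 × 0.178 / (1 + 4 × 0.178)
  = 0.8900 / 1.7120 = 0.520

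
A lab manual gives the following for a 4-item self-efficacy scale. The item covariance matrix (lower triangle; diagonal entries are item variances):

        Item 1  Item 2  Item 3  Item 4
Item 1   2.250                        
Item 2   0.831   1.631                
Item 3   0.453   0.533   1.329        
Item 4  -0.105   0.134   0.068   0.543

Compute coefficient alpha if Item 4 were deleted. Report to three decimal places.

Remaining items: Item 1, Item 2, Item 3 (k = 3).
sum of item variances = 2.250 + 1.631 + 1.329 = 5.210
total variance = 5.210 + 2 × 1.817 = 8.844
α (item deleted) = (3/2)·(1 − 5.210/8.844) = 0.616

coefficient alpha = 0.616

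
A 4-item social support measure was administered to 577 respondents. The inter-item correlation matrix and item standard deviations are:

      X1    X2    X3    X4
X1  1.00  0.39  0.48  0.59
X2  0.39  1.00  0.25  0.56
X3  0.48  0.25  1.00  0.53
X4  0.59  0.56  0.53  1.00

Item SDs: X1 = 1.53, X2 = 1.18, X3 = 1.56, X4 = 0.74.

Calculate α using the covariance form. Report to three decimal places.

α = 0.731

Σσ²ᵢ = 1.53² + 1.18² + 1.56² + 0.74² = 6.7145
Covariances σ_ij = r_ij · s_i · s_j:
  σ(X1,X2) = 0.39 × 1.53 × 1.18 = 0.7041
  σ(X1,X3) = 0.48 × 1.53 × 1.56 = 1.1457
  σ(X1,X4) = 0.59 × 1.53 × 0.74 = 0.6680
  σ(X2,X3) = 0.25 × 1.18 × 1.56 = 0.4602
  σ(X2,X4) = 0.56 × 1.18 × 0.74 = 0.4890
  σ(X3,X4) = 0.53 × 1.56 × 0.74 = 0.6118
σ²_T = Σσ²ᵢ + 2·Σσ_ij = 6.7145 + 2 × 4.0788 = 14.8721
α = (4/3)·(1 − 6.7145/14.8721) = 0.731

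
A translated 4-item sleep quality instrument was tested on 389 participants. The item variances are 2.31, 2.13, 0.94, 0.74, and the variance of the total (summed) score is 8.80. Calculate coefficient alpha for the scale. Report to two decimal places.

sum of item variances = 2.31 + 2.13 + 0.94 + 0.74 = 6.12
α = (k/(k−1))·(1 − sum of item variances/Var(T)) = (4/3)·(1 − 6.12/8.80) = 0.41

coefficient alpha = 0.41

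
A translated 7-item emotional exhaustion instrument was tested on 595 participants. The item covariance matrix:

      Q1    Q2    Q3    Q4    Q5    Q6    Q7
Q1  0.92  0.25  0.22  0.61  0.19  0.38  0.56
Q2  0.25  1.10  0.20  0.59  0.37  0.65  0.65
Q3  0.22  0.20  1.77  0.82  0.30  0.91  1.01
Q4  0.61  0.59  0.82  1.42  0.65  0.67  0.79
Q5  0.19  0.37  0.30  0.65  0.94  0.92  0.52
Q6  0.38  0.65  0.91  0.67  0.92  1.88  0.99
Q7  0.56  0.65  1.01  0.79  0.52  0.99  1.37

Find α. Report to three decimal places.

α = 0.843

sum of item variances = 0.92 + 1.10 + 1.77 + 1.42 + 0.94 + 1.88 + 1.37 = 9.40
Σ_{i<j} σ_ij = 12.25
σ²_T = 9.40 + 2 × 12.25 = 33.90
α = (k/(k−1))·(1 − sum of item variances/σ²_T) = (7/6)·(1 − 9.40/33.90) = 0.843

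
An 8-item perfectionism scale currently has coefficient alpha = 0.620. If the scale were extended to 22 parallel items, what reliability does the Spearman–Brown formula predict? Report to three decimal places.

Length factor m = 22/8 = 2.7500
α' = m·α / (1 + (m−1)·α)
   = 22/8 × 0.620 / (1 + (22/8 − 1) × 0.620)
   = 1.7050 / 2.0850 = 0.818

predicted reliability = 0.818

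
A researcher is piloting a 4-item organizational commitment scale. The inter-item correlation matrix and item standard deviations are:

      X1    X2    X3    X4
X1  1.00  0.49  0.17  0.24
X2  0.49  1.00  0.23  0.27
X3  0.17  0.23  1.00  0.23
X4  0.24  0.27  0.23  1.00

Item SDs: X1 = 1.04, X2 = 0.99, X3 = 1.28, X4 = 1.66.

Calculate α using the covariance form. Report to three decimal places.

α = 0.564

Σσ²ᵢ = 1.04² + 0.99² + 1.28² + 1.66² = 6.4557
Covariances σ_ij = r_ij · s_i · s_j:
  σ(X1,X2) = 0.49 × 1.04 × 0.99 = 0.5045
  σ(X1,X3) = 0.17 × 1.04 × 1.28 = 0.2263
  σ(X1,X4) = 0.24 × 1.04 × 1.66 = 0.4143
  σ(X2,X3) = 0.23 × 0.99 × 1.28 = 0.2915
  σ(X2,X4) = 0.27 × 0.99 × 1.66 = 0.4437
  σ(X3,X4) = 0.23 × 1.28 × 1.66 = 0.4887
σ²_T = Σσ²ᵢ + 2·Σσ_ij = 6.4557 + 2 × 2.3690 = 11.1937
α = (4/3)·(1 − 6.4557/11.1937) = 0.564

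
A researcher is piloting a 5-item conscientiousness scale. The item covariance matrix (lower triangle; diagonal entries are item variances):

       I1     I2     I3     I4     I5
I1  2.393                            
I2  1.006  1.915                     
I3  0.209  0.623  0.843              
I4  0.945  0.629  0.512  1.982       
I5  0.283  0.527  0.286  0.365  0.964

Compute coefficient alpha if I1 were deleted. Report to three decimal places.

coefficient alpha = 0.677

Remaining items: I2, I3, I4, I5 (k = 4).
ΣVar(i) = 1.915 + 0.843 + 1.982 + 0.964 = 5.704
Var(T) = 5.704 + 2 × 2.942 = 11.588
α (item deleted) = (4/3)·(1 − 5.704/11.588) = 0.677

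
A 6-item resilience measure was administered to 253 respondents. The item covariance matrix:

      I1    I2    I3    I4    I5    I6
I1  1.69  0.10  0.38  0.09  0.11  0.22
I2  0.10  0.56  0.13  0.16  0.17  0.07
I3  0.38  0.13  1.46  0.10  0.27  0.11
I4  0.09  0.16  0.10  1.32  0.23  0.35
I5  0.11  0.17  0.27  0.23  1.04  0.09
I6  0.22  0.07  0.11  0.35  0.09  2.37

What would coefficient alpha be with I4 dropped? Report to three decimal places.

Remaining items: I1, I2, I3, I5, I6 (k = 5).
Σσ²ᵢ = 1.69 + 0.56 + 1.46 + 1.04 + 2.37 = 7.12
σ²_total = 7.12 + 2 × 1.65 = 10.42
α (item deleted) = (5/4)·(1 − 7.12/10.42) = 0.396

α = 0.396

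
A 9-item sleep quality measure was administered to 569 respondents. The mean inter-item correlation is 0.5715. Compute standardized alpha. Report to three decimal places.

Standardized α = k·r̄ / (1 + (k−1)·r̄) = 9 × 0.5715 / (1 + 8 × 0.5715)
  = 5.1435 / 5.5720 = 0.923

α = 0.923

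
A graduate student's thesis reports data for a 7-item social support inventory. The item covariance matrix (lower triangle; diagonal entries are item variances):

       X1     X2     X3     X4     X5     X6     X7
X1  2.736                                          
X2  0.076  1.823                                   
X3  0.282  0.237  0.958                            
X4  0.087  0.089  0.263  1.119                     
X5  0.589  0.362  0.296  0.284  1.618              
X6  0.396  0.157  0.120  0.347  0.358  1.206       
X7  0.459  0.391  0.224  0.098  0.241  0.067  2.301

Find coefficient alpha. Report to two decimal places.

ΣVar(i) = 2.736 + 1.823 + 0.958 + 1.119 + 1.618 + 1.206 + 2.301 = 11.761
Σ_{i<j} σ_ij = 5.423
total variance = 11.761 + 2 × 5.423 = 22.607
α = (k/(k−1))·(1 − ΣVar(i)/total variance) = (7/6)·(1 − 11.761/22.607) = 0.56

α = 0.56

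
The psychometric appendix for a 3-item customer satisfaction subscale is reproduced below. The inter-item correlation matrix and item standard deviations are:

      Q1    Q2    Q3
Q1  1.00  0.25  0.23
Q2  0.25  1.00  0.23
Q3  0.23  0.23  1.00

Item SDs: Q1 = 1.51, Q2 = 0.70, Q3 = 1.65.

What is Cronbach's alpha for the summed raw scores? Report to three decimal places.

Cronbach's alpha = 0.430

Σσ²ᵢ = 1.51² + 0.70² + 1.65² = 5.4926
Covariances σ_ij = r_ij · s_i · s_j:
  σ(Q1,Q2) = 0.25 × 1.51 × 0.70 = 0.2642
  σ(Q1,Q3) = 0.23 × 1.51 × 1.65 = 0.5730
  σ(Q2,Q3) = 0.23 × 0.70 × 1.65 = 0.2656
σ²_T = Σσ²ᵢ + 2·Σσ_ij = 5.4926 + 2 × 1.1028 = 7.6982
α = (3/2)·(1 − 5.4926/7.6982) = 0.430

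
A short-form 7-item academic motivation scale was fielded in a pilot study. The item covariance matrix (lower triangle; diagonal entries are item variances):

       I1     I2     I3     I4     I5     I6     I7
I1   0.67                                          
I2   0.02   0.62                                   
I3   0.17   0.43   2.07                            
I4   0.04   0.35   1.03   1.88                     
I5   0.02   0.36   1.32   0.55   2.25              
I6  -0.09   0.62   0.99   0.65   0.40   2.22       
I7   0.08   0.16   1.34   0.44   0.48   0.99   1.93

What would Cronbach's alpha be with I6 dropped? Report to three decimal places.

Cronbach's alpha = 0.709

Remaining items: I1, I2, I3, I4, I5, I7 (k = 6).
Σσ²ᵢ = 0.67 + 0.62 + 2.07 + 1.88 + 2.25 + 1.93 = 9.42
total variance = 9.42 + 2 × 6.79 = 23.00
α (item deleted) = (6/5)·(1 − 9.42/23.00) = 0.709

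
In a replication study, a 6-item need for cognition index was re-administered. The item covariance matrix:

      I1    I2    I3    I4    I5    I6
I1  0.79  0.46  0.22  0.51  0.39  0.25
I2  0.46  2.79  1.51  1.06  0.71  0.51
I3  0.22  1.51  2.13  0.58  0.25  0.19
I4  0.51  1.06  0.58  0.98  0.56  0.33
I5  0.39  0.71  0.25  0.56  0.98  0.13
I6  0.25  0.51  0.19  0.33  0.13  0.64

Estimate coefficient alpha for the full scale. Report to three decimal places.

Σσᵢ² = 0.79 + 2.79 + 2.13 + 0.98 + 0.98 + 0.64 = 8.31
Σ_{i<j} σ_ij = 7.66
σ²_T = 8.31 + 2 × 7.66 = 23.63
α = (k/(k−1))·(1 − Σσᵢ²/σ²_T) = (6/5)·(1 − 8.31/23.63) = 0.778

α = 0.778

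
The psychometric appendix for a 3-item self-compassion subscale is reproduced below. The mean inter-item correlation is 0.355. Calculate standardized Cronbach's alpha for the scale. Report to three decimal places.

Standardized α = k·r̄ / (1 + (k−1)·r̄) = 3 × 0.355 / (1 + 2 × 0.355)
  = 1.0650 / 1.7100 = 0.623

standardized Cronbach's alpha = 0.623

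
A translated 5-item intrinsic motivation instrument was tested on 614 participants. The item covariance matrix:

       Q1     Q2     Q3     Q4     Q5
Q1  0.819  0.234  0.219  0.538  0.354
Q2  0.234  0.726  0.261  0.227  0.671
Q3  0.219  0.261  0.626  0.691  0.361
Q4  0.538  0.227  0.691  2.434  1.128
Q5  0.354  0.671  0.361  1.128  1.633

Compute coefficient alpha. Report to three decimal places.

α = 0.750

sum of item variances = 0.819 + 0.726 + 0.626 + 2.434 + 1.633 = 6.238
Sum of the distinct covariances = 4.684
Var(T) = 6.238 + 2 × 4.684 = 15.606
α = (k/(k−1))·(1 − sum of item variances/Var(T)) = (5/4)·(1 − 6.238/15.606) = 0.750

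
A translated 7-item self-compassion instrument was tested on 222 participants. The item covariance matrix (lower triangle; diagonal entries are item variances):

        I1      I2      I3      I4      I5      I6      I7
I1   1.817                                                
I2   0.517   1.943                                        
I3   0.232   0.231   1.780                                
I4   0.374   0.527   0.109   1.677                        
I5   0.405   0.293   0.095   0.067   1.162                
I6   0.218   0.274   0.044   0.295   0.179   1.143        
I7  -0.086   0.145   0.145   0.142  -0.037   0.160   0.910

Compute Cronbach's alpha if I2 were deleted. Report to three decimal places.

Remaining items: I1, I3, I4, I5, I6, I7 (k = 6).
Σσ²ᵢ = 1.817 + 1.780 + 1.677 + 1.162 + 1.143 + 0.910 = 8.489
Var(T) = 8.489 + 2 × 2.342 = 13.173
α (item deleted) = (6/5)·(1 − 8.489/13.173) = 0.427

α = 0.427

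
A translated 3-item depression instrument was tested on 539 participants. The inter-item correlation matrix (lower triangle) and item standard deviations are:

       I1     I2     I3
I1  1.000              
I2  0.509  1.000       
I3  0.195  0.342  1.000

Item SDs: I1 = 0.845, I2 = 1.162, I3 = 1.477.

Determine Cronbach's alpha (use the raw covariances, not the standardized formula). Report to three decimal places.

Cronbach's alpha = 0.578

Σσ²ᵢ = 0.845² + 1.162² + 1.477² = 4.2458
Covariances σ_ij = r_ij · s_i · s_j:
  σ(I1,I2) = 0.509 × 0.845 × 1.162 = 0.4998
  σ(I1,I3) = 0.195 × 0.845 × 1.477 = 0.2434
  σ(I2,I3) = 0.342 × 1.162 × 1.477 = 0.5870
σ²_T = Σσ²ᵢ + 2·Σσ_ij = 4.2458 + 2 × 1.3302 = 6.9062
α = (3/2)·(1 − 4.2458/6.9062) = 0.578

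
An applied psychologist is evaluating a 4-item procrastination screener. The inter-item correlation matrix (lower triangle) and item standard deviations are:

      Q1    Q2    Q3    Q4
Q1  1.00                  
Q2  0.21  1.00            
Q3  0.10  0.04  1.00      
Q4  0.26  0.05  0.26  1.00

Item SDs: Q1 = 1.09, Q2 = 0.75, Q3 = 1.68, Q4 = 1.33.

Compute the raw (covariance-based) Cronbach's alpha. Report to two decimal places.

Σσ²ᵢ = 1.09² + 0.75² + 1.68² + 1.33² = 6.3419
Covariances σ_ij = r_ij · s_i · s_j:
  σ(Q1,Q2) = 0.21 × 1.09 × 0.75 = 0.1717
  σ(Q1,Q3) = 0.10 × 1.09 × 1.68 = 0.1831
  σ(Q1,Q4) = 0.26 × 1.09 × 1.33 = 0.3769
  σ(Q2,Q3) = 0.04 × 0.75 × 1.68 = 0.0504
  σ(Q2,Q4) = 0.05 × 0.75 × 1.33 = 0.0499
  σ(Q3,Q4) = 0.26 × 1.68 × 1.33 = 0.5809
σ²_T = Σσ²ᵢ + 2·Σσ_ij = 6.3419 + 2 × 1.4129 = 9.1677
α = (4/3)·(1 − 6.3419/9.1677) = 0.41

α = 0.41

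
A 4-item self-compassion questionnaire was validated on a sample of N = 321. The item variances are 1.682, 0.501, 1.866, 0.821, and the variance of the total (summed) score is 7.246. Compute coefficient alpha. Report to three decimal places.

Σσᵢ² = 1.682 + 0.501 + 1.866 + 0.821 = 4.870
α = (k/(k−1))·(1 − Σσᵢ²/σ²_T) = (4/3)·(1 − 4.870/7.246) = 0.437

α = 0.437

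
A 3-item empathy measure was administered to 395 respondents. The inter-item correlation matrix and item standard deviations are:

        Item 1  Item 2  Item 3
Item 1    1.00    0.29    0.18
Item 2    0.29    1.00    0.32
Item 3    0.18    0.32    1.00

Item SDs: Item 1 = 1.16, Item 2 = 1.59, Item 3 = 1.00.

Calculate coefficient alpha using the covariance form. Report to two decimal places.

Σσ²ᵢ = 1.16² + 1.59² + 1.00² = 4.8737
Covariances σ_ij = r_ij · s_i · s_j:
  σ(Item 1,Item 2) = 0.29 × 1.16 × 1.59 = 0.5349
  σ(Item 1,Item 3) = 0.18 × 1.16 × 1.00 = 0.2088
  σ(Item 2,Item 3) = 0.32 × 1.59 × 1.00 = 0.5088
σ²_T = Σσ²ᵢ + 2·Σσ_ij = 4.8737 + 2 × 1.2525 = 7.3787
α = (3/2)·(1 − 4.8737/7.3787) = 0.51

α = 0.51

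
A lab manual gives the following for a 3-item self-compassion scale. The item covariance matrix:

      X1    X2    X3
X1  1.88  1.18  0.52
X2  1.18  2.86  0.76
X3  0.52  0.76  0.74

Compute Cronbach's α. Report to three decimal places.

Cronbach's α = 0.710

Σσ²ᵢ = 1.88 + 2.86 + 0.74 = 5.48
Sum of off-diagonal covariances = 2.46
total variance = 5.48 + 2 × 2.46 = 10.40
α = (k/(k−1))·(1 − Σσ²ᵢ/total variance) = (3/2)·(1 − 5.48/10.40) = 0.710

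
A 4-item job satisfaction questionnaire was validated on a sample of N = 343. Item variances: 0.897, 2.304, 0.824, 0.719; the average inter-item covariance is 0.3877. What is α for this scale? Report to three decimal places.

Σσ²ᵢ = 0.897 + 2.304 + 0.824 + 0.719 = 4.744
Sum of the 6 distinct covariances = 6 × 0.3877 = 2.3262
σ²_total = Σσ²ᵢ + 2·Σcov = 4.744 + 2 × 2.3262 = 9.3964
α = (4/3)·(1 − 4.744/9.3964) = 0.660

α = 0.660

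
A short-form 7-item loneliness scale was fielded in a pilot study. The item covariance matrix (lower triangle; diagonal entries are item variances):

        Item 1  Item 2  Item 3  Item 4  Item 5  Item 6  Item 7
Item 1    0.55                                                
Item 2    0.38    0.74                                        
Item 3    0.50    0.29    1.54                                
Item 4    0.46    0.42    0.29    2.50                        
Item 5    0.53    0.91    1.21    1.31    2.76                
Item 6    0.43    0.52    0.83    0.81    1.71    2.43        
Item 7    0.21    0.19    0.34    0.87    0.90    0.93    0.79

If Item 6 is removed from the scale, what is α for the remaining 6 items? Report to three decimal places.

Remaining items: Item 1, Item 2, Item 3, Item 4, Item 5, Item 7 (k = 6).
ΣVar(i) = 0.55 + 0.74 + 1.54 + 2.50 + 2.76 + 0.79 = 8.88
σ²_T = 8.88 + 2 × 8.81 = 26.50
α (item deleted) = (6/5)·(1 − 8.88/26.50) = 0.798

α = 0.798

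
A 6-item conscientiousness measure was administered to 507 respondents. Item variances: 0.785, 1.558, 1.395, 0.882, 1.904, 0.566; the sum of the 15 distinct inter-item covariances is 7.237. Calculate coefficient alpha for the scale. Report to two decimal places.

α = 0.81

sum of item variances = 0.785 + 1.558 + 1.395 + 0.882 + 1.904 + 0.566 = 7.090
Sum of distinct covariances = 7.237
σ²_T = sum of item variances + 2·Σcov = 7.090 + 2 × 7.237 = 21.564
α = (6/5)·(1 − 7.090/21.564) = 0.81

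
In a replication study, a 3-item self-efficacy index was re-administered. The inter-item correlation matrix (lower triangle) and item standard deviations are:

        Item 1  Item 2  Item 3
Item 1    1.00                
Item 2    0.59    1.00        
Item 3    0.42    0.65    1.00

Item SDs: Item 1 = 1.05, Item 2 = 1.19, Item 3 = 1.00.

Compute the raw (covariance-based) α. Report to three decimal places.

Σσ²ᵢ = 1.05² + 1.19² + 1.00² = 3.5186
Covariances σ_ij = r_ij · s_i · s_j:
  σ(Item 1,Item 2) = 0.59 × 1.05 × 1.19 = 0.7372
  σ(Item 1,Item 3) = 0.42 × 1.05 × 1.00 = 0.4410
  σ(Item 2,Item 3) = 0.65 × 1.19 × 1.00 = 0.7735
σ²_T = Σσ²ᵢ + 2·Σσ_ij = 3.5186 + 2 × 1.9517 = 7.4220
α = (3/2)·(1 − 3.5186/7.4220) = 0.789

α = 0.789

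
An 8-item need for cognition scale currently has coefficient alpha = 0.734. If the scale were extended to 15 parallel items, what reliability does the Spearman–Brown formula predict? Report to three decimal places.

Length factor m = 15/8 = 1.8750
α' = m·α / (1 + (m−1)·α)
   = 15/8 × 0.734 / (1 + (15/8 − 1) × 0.734)
   = 1.3762 / 1.6422 = 0.838

predicted reliability = 0.838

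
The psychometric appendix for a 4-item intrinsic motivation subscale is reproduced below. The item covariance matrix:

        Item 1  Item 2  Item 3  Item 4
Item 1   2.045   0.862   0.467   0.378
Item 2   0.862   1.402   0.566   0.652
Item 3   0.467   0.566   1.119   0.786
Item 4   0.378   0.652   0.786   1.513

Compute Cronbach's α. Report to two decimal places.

Cronbach's α = 0.73

ΣVar(i) = 2.045 + 1.402 + 1.119 + 1.513 = 6.079
Sum of the distinct covariances = 3.711
Var(T) = 6.079 + 2 × 3.711 = 13.501
α = (k/(k−1))·(1 − ΣVar(i)/Var(T)) = (4/3)·(1 − 6.079/13.501) = 0.73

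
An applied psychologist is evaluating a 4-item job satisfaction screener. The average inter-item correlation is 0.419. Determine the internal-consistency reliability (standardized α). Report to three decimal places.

Standardized α = k·r̄ / (1 + (k−1)·r̄) = 4 × 0.419 / (1 + 3 × 0.419)
  = 1.6760 / 2.2570 = 0.743

standardized α = 0.743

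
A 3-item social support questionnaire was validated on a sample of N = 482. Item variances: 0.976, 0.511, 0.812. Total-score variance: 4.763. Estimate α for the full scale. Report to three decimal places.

Σσ²ᵢ = 0.976 + 0.511 + 0.812 = 2.299
α = (k/(k−1))·(1 − Σσ²ᵢ/total variance) = (3/2)·(1 − 2.299/4.763) = 0.776

α = 0.776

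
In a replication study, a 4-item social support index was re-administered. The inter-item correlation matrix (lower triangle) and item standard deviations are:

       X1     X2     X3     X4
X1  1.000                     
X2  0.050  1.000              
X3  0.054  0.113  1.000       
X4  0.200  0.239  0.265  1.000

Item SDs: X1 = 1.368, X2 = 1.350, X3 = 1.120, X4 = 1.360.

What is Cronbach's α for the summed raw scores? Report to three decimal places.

Σσ²ᵢ = 1.368² + 1.350² + 1.120² + 1.360² = 6.7979
Covariances σ_ij = r_ij · s_i · s_j:
  σ(X1,X2) = 0.050 × 1.368 × 1.350 = 0.0923
  σ(X1,X3) = 0.054 × 1.368 × 1.120 = 0.0827
  σ(X1,X4) = 0.200 × 1.368 × 1.360 = 0.3721
  σ(X2,X3) = 0.113 × 1.350 × 1.120 = 0.1709
  σ(X2,X4) = 0.239 × 1.350 × 1.360 = 0.4388
  σ(X3,X4) = 0.265 × 1.120 × 1.360 = 0.4036
σ²_T = Σσ²ᵢ + 2·Σσ_ij = 6.7979 + 2 × 1.5604 = 9.9187
α = (4/3)·(1 − 6.7979/9.9187) = 0.420

α = 0.420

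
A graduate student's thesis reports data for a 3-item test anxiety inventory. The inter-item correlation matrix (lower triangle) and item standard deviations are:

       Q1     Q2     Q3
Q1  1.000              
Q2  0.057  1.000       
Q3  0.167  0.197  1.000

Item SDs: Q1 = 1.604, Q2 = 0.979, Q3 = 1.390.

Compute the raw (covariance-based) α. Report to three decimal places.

Σσ²ᵢ = 1.604² + 0.979² + 1.390² = 5.4634
Covariances σ_ij = r_ij · s_i · s_j:
  σ(Q1,Q2) = 0.057 × 1.604 × 0.979 = 0.0895
  σ(Q1,Q3) = 0.167 × 1.604 × 1.390 = 0.3723
  σ(Q2,Q3) = 0.197 × 0.979 × 1.390 = 0.2681
σ²_T = Σσ²ᵢ + 2·Σσ_ij = 5.4634 + 2 × 0.7299 = 6.9232
α = (3/2)·(1 − 5.4634/6.9232) = 0.316

α = 0.316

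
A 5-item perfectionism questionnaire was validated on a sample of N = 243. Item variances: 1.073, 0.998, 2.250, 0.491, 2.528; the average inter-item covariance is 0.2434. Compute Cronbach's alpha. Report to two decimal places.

Cronbach's alpha = 0.50

Σσ²ᵢ = 1.073 + 0.998 + 2.250 + 0.491 + 2.528 = 7.340
Sum of the 10 distinct covariances = 10 × 0.2434 = 2.4340
σ²_T = Σσ²ᵢ + 2·Σcov = 7.340 + 2 × 2.4340 = 12.2080
α = (5/4)·(1 − 7.340/12.2080) = 0.50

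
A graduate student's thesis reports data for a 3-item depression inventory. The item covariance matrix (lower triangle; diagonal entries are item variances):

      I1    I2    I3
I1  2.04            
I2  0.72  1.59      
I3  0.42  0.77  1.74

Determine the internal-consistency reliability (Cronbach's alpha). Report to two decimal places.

Cronbach's alpha = 0.62

Σσ²ᵢ = 2.04 + 1.59 + 1.74 = 5.37
Σ_{i<j} σ_ij = 1.91
total variance = 5.37 + 2 × 1.91 = 9.19
α = (k/(k−1))·(1 − Σσ²ᵢ/total variance) = (3/2)·(1 − 5.37/9.19) = 0.62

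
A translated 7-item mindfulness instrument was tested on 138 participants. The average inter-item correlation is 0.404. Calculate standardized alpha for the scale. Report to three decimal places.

standardized alpha = 0.826

Standardized α = k·r̄ / (1 + (k−1)·r̄) = 7 × 0.404 / (1 + 6 × 0.404)
  = 2.8280 / 3.4240 = 0.826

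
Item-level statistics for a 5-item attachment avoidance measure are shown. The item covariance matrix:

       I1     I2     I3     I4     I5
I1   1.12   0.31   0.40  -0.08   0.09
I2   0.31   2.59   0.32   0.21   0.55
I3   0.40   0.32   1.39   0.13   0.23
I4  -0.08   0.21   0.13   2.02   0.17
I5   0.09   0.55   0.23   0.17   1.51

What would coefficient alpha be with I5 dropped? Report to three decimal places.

α = 0.355

Remaining items: I1, I2, I3, I4 (k = 4).
Σσᵢ² = 1.12 + 2.59 + 1.39 + 2.02 = 7.12
σ²_total = 7.12 + 2 × 1.29 = 9.70
α (item deleted) = (4/3)·(1 − 7.12/9.70) = 0.355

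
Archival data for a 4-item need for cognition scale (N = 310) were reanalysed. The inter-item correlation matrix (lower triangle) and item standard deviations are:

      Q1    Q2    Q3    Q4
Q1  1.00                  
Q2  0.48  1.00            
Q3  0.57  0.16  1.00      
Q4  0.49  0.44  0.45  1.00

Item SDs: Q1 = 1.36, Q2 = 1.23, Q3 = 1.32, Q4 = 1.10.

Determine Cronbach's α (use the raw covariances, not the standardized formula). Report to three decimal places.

Σσ²ᵢ = 1.36² + 1.23² + 1.32² + 1.10² = 6.3149
Covariances σ_ij = r_ij · s_i · s_j:
  σ(Q1,Q2) = 0.48 × 1.36 × 1.23 = 0.8029
  σ(Q1,Q3) = 0.57 × 1.36 × 1.32 = 1.0233
  σ(Q1,Q4) = 0.49 × 1.36 × 1.10 = 0.7330
  σ(Q2,Q3) = 0.16 × 1.23 × 1.32 = 0.2598
  σ(Q2,Q4) = 0.44 × 1.23 × 1.10 = 0.5953
  σ(Q3,Q4) = 0.45 × 1.32 × 1.10 = 0.6534
σ²_T = Σσ²ᵢ + 2·Σσ_ij = 6.3149 + 2 × 4.0677 = 14.4503
α = (4/3)·(1 − 6.3149/14.4503) = 0.751

α = 0.751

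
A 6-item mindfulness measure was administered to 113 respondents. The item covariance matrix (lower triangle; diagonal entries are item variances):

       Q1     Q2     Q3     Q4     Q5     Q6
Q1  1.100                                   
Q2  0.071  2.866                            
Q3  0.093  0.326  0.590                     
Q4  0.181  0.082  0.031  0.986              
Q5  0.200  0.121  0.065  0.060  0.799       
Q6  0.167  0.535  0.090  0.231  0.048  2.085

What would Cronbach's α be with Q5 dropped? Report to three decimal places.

Remaining items: Q1, Q2, Q3, Q4, Q6 (k = 5).
ΣVar(i) = 1.100 + 2.866 + 0.590 + 0.986 + 2.085 = 7.627
σ²_T = 7.627 + 2 × 1.807 = 11.241
α (item deleted) = (5/4)·(1 − 7.627/11.241) = 0.402

Cronbach's α = 0.402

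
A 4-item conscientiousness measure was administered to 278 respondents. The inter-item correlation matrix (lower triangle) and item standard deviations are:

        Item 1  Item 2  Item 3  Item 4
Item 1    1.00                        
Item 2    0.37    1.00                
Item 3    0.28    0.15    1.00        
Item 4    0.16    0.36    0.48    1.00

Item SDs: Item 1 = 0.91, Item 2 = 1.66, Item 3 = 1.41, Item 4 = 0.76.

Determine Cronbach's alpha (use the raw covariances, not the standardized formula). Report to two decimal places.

Σσ²ᵢ = 0.91² + 1.66² + 1.41² + 0.76² = 6.1494
Covariances σ_ij = r_ij · s_i · s_j:
  σ(Item 1,Item 2) = 0.37 × 0.91 × 1.66 = 0.5589
  σ(Item 1,Item 3) = 0.28 × 0.91 × 1.41 = 0.3593
  σ(Item 1,Item 4) = 0.16 × 0.91 × 0.76 = 0.1107
  σ(Item 2,Item 3) = 0.15 × 1.66 × 1.41 = 0.3511
  σ(Item 2,Item 4) = 0.36 × 1.66 × 0.76 = 0.4542
  σ(Item 3,Item 4) = 0.48 × 1.41 × 0.76 = 0.5144
σ²_T = Σσ²ᵢ + 2·Σσ_ij = 6.1494 + 2 × 2.3486 = 10.8466
α = (4/3)·(1 − 6.1494/10.8466) = 0.58

α = 0.58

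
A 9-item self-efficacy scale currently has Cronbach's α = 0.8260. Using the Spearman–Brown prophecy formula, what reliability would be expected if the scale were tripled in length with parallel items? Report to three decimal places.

predicted reliability = 0.934

Length factor m = 3
α' = m·α / (1 + (m−1)·α)
   = 3 × 0.8260 / (1 + (3 − 1) × 0.8260)
   = 2.4780 / 2.6520 = 0.934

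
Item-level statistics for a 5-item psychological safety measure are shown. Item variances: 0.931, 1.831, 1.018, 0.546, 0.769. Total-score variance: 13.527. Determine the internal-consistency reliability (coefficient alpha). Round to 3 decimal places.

coefficient alpha = 0.779

ΣVar(i) = 0.931 + 1.831 + 1.018 + 0.546 + 0.769 = 5.095
α = (k/(k−1))·(1 − ΣVar(i)/Var(T)) = (5/4)·(1 − 5.095/13.527) = 0.779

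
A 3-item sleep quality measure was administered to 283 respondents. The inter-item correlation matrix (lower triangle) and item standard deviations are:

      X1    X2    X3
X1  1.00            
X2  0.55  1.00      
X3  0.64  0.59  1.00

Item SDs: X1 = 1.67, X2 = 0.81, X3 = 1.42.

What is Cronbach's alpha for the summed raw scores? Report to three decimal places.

Cronbach's alpha = 0.778

Σσ²ᵢ = 1.67² + 0.81² + 1.42² = 5.4614
Covariances σ_ij = r_ij · s_i · s_j:
  σ(X1,X2) = 0.55 × 1.67 × 0.81 = 0.7440
  σ(X1,X3) = 0.64 × 1.67 × 1.42 = 1.5177
  σ(X2,X3) = 0.59 × 0.81 × 1.42 = 0.6786
σ²_T = Σσ²ᵢ + 2·Σσ_ij = 5.4614 + 2 × 2.9403 = 11.3420
α = (3/2)·(1 − 5.4614/11.3420) = 0.778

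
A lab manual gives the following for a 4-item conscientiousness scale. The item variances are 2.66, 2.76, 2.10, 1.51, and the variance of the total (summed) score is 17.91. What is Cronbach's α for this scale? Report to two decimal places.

sum of item variances = 2.66 + 2.76 + 2.10 + 1.51 = 9.03
α = (k/(k−1))·(1 − sum of item variances/σ²_T) = (4/3)·(1 − 9.03/17.91) = 0.66

Cronbach's α = 0.66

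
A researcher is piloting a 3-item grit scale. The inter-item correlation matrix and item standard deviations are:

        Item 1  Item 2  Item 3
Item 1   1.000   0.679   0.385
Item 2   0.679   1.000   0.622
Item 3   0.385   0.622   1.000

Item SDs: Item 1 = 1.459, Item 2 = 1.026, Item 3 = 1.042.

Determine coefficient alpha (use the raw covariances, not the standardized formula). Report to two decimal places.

α = 0.77

Σσ²ᵢ = 1.459² + 1.026² + 1.042² = 4.2671
Covariances σ_ij = r_ij · s_i · s_j:
  σ(Item 1,Item 2) = 0.679 × 1.459 × 1.026 = 1.0164
  σ(Item 1,Item 3) = 0.385 × 1.459 × 1.042 = 0.5853
  σ(Item 2,Item 3) = 0.622 × 1.026 × 1.042 = 0.6650
σ²_T = Σσ²ᵢ + 2·Σσ_ij = 4.2671 + 2 × 2.2667 = 8.8005
α = (3/2)·(1 − 4.2671/8.8005) = 0.77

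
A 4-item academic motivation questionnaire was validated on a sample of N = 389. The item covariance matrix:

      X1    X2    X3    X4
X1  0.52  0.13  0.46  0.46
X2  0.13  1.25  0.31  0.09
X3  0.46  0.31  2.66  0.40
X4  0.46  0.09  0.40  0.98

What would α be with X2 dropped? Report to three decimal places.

α = 0.582

Remaining items: X1, X3, X4 (k = 3).
Σσ²ᵢ = 0.52 + 2.66 + 0.98 = 4.16
σ²_T = 4.16 + 2 × 1.32 = 6.80
α (item deleted) = (3/2)·(1 − 4.16/6.80) = 0.582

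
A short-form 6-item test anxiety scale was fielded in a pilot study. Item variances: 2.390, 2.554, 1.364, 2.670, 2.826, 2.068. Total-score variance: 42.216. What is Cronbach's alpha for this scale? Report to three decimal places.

Cronbach's alpha = 0.806

ΣVar(i) = 2.390 + 2.554 + 1.364 + 2.670 + 2.826 + 2.068 = 13.872
α = (k/(k−1))·(1 − ΣVar(i)/total variance) = (6/5)·(1 − 13.872/42.216) = 0.806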